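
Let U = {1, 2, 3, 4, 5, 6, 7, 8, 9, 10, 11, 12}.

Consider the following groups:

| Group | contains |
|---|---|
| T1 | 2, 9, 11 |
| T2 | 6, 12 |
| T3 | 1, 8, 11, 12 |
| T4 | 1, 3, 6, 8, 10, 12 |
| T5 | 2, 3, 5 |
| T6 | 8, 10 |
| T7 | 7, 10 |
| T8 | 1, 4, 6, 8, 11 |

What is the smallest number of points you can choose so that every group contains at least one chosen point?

H = {5, 10, 11, 12} meets every group (each contains at least one member of H), and |H| = 4.
No choice of 3 points meets every group, so 4 is the minimum.

4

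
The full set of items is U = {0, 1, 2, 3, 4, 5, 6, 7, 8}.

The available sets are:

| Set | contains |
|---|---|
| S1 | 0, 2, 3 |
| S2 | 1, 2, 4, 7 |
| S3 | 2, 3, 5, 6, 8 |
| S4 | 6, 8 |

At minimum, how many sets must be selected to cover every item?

S1 and S2 and S3 together: S1 ∪ S2 ∪ S3 = {0, 1, 2, 3, 4, 5, 6, 7, 8} — every item is covered.
Only S1 contains 0, so S1 is forced; the remaining 6 items need at least 2 more sets (each remaining set adds at most 3) — so at least 3 sets are needed, and 3 is optimal.

3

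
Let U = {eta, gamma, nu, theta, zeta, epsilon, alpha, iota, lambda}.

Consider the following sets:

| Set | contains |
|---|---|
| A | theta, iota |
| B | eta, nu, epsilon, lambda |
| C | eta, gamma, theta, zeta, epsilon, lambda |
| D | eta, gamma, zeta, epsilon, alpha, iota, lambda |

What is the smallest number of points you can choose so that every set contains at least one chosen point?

H = {theta, epsilon} meets every set (each contains at least one member of H), and |H| = 2.
The sets A, B are pairwise disjoint, so any hitting set needs a separate point for each — at least 2. Hence 2 is optimal.

2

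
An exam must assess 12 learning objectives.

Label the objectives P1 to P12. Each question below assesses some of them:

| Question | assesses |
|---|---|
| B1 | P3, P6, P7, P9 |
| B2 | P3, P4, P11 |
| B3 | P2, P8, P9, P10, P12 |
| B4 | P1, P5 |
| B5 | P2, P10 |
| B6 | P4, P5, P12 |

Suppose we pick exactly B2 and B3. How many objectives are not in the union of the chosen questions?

Union of B2, B3 = {P2, P3, P4, P8, P9, P10, P11, P12}.
Not covered: P1, P5, P6, P7 — 4 objectives.

4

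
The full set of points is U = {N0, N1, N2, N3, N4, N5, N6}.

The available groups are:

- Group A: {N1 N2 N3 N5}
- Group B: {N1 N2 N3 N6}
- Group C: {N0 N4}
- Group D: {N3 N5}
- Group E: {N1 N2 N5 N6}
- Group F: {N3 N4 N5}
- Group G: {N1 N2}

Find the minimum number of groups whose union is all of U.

Take {A, C, E}. Their union is {N0, N1, N2, N3, N4, N5, N6}, which is all 7 points.
Only C contains N0, so C is forced; the remaining 5 points need at least 2 more groups (each remaining group adds at most 4) — so at least 3 groups are needed, and 3 is optimal.

3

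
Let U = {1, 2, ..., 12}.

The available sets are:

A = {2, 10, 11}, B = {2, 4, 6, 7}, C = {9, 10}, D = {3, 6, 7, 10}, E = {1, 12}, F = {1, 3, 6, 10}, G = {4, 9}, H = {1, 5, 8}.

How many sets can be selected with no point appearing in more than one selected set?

B, C, E are pairwise disjoint (B={2,4,6,7}; C={9,10}; E={1,12}).
Every remaining set overlaps one of these, and no 4 of the listed sets are pairwise disjoint, so 3 is the maximum.

3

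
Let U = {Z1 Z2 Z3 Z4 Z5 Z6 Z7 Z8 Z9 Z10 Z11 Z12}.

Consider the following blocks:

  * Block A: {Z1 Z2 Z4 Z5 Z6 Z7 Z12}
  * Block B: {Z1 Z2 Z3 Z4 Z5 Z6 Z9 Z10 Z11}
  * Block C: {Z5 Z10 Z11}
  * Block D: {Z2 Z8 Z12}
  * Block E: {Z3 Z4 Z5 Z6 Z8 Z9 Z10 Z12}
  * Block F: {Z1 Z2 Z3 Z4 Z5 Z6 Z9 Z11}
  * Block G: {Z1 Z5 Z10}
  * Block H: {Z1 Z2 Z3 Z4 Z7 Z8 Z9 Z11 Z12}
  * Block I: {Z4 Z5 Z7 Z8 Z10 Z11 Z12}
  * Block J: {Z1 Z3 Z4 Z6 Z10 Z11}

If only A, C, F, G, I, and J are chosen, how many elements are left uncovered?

Union of A, C, F, G, I, J = {Z1, Z2, Z3, Z4, Z5, Z6, Z7, Z8, Z9, Z10, Z11, Z12} — that's every element, so 0 are uncovered.

0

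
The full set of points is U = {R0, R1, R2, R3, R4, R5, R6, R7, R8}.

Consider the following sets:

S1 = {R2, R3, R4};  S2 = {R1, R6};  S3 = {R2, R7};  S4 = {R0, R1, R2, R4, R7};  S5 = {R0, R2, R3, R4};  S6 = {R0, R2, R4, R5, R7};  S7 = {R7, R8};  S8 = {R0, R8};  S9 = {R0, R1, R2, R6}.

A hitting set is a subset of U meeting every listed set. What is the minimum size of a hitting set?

H = {R2, R6, R8} meets every set (each contains at least one member of H), and |H| = 3.
The sets S2, S3, S8 are pairwise disjoint, so any hitting set needs a separate point for each — at least 3. Hence 3 is optimal.

3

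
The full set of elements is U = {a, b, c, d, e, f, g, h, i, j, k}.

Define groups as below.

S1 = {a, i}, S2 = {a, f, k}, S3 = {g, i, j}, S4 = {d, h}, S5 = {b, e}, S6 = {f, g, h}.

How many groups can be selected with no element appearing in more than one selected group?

4

S2, S3, S4, S5 are pairwise disjoint (S2={a,f,k}; S3={g,i,j}; S4={d,h}; S5={b,e}).
Every remaining group overlaps one of these, and no 5 of the listed groups are pairwise disjoint, so 4 is the maximum.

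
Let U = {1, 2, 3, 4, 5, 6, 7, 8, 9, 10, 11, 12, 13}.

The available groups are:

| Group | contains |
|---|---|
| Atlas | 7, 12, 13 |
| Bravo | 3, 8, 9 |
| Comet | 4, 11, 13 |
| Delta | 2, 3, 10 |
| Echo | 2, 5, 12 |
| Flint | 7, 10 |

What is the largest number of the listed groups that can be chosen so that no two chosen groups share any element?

Bravo, Comet, Echo, Flint are pairwise disjoint (Bravo={3,8,9}; Comet={4,11,13}; Echo={2,5,12}; Flint={7,10}).
Every remaining group overlaps one of these, and no 5 of the listed groups are pairwise disjoint, so 4 is the maximum.

4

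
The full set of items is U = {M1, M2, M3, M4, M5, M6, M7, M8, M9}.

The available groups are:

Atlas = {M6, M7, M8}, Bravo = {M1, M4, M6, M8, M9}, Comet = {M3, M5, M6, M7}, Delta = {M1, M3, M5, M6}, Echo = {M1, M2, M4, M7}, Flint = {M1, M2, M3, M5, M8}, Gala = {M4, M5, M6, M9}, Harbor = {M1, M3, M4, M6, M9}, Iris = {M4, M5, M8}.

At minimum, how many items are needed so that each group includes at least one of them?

3

H = {M1, M4, M6} meets every group (each contains at least one member of H), and |H| = 3.
No choice of 2 items meets every group, so 3 is the minimum.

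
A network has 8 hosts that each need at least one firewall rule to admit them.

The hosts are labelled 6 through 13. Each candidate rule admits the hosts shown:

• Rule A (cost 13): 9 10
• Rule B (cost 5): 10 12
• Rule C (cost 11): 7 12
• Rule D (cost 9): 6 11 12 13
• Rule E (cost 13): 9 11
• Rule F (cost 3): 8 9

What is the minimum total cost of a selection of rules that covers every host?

B, C, D, F together cover every host (B ∪ C ∪ D ∪ F = {6, 7, 8, 9, 10, 11, 12, 13}); total cost 5 + 11 + 9 + 3 = 28.
No covering selection has total cost below 28.

28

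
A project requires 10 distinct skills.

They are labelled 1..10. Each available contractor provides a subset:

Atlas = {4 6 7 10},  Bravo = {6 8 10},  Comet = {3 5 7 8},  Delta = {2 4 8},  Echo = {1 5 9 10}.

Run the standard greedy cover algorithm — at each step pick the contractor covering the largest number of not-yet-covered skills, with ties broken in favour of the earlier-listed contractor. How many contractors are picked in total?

4

Greedy: pick Atlas (covers 4 new) → pick Comet (covers 3 new) → pick Echo (covers 2 new) → pick Delta (covers 1 new). Total picks: 4.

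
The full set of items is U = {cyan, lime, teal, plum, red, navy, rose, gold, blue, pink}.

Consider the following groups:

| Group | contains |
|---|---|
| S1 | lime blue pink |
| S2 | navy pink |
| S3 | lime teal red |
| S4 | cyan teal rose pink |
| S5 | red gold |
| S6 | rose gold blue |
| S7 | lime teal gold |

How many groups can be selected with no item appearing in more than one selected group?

3

S2, S3, S6 are pairwise disjoint (S2={navy,pink}; S3={lime,teal,red}; S6={rose,gold,blue}).
Every remaining group overlaps one of these, and no 4 of the listed groups are pairwise disjoint, so 3 is the maximum.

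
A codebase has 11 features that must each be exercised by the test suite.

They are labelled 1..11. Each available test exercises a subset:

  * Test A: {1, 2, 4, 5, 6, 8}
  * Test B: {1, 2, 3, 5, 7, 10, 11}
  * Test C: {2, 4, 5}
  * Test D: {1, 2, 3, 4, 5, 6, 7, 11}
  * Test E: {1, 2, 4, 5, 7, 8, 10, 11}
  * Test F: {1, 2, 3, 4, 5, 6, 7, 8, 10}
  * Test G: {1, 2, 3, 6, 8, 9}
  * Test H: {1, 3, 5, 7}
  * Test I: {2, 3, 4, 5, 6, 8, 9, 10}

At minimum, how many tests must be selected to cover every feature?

2

Take {B, I}. Their union is {1, 2, 3, 4, 5, 6, 7, 8, 9, 10, 11}, which is all 11 features.
No single test has all 11 features (the largest, F, has 9), so 2 is optimal.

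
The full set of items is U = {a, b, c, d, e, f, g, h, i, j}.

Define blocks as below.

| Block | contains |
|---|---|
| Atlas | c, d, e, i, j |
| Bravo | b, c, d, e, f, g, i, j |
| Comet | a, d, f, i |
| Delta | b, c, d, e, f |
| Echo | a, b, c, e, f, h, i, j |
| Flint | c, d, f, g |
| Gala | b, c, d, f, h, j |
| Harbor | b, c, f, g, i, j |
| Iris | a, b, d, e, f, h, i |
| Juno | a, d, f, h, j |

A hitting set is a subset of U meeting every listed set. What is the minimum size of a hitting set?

Take T = {f, i}. Each listed block contains at least one of these, so T is a hitting set of size 2.
No single item lies in every block, so at least 2 are needed and 2 is optimal.

2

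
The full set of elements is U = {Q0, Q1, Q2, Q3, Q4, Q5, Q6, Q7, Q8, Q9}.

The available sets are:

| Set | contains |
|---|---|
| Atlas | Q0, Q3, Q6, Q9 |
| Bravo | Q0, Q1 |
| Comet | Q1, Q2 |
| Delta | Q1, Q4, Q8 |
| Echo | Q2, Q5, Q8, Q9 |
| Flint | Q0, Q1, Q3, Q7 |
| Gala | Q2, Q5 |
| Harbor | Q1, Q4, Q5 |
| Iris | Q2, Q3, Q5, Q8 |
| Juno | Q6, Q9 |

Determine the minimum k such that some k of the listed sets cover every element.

Delta, Flint, Gala, and Juno cover everything between them: the union {Q0, Q1, Q2, Q3, Q4, Q5, Q6, Q7, Q8, Q9} is all of U.
No 3 of the 10 sets cover everything (all 120 combinations miss at least one element), so 4 is optimal.

4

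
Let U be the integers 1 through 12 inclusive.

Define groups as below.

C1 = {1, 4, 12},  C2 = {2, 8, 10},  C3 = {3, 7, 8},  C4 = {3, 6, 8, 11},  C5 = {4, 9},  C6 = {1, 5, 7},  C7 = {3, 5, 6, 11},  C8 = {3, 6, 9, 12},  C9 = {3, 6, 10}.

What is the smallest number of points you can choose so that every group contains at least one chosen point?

4

The 4 points {2, 3, 4, 5} hit every group.
No choice of 3 points meets every group, so 4 is the minimum.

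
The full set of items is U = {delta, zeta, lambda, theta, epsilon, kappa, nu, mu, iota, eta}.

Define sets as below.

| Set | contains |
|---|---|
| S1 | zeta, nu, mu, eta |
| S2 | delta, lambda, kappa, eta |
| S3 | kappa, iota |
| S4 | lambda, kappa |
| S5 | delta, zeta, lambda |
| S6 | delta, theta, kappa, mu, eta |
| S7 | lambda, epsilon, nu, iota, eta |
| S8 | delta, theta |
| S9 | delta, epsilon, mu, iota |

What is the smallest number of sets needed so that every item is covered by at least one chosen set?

3

S1 and S6 and S7 together: S1 ∪ S6 ∪ S7 = {delta, zeta, lambda, theta, epsilon, kappa, nu, mu, iota, eta} — every item is covered.
No 2 of the 9 sets cover everything (all 36 combinations miss at least one item), so 3 is optimal.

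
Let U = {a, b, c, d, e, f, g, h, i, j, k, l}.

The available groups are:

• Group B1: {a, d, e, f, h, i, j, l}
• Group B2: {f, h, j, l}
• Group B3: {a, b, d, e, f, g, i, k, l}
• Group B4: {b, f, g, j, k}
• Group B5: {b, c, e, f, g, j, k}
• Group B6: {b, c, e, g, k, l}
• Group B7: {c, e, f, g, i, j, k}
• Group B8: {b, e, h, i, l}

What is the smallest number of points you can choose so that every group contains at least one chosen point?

2

The 2 points {b, f} hit every group.
No single point lies in every group, so at least 2 are needed and 2 is optimal.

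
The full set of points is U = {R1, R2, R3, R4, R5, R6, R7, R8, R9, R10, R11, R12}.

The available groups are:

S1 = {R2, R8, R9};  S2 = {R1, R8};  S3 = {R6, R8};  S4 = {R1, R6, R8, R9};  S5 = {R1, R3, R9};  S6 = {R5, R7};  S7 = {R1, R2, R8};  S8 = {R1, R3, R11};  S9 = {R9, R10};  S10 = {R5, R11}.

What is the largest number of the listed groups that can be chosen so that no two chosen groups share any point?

S3, S6, S8, S9 are pairwise disjoint (S3={R6,R8}; S6={R5,R7}; S8={R1,R3,R11}; S9={R9,R10}).
Every remaining group overlaps one of these, and no 5 of the listed groups are pairwise disjoint, so 4 is the maximum.

4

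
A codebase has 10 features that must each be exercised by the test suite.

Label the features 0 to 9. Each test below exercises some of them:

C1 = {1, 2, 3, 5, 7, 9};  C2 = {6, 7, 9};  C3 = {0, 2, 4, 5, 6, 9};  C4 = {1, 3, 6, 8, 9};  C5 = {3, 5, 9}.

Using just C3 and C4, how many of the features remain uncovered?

Union of C3, C4 = {0, 1, 2, 3, 4, 5, 6, 8, 9}.
Not covered: 7 — 1 feature.

1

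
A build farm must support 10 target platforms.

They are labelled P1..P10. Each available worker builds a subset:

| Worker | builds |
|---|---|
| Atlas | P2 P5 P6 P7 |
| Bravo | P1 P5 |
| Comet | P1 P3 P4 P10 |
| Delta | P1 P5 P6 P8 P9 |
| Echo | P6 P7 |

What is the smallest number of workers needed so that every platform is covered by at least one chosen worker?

3

Take {Atlas, Comet, Delta}. Their union is {P1, P2, P3, P4, P5, P6, P7, P8, P9, P10}, which is all 10 platforms.
Only Atlas contains P2, so Atlas is forced; the remaining 6 platforms need at least 2 more workers (each remaining worker adds at most 4) — so at least 3 workers are needed, and 3 is optimal.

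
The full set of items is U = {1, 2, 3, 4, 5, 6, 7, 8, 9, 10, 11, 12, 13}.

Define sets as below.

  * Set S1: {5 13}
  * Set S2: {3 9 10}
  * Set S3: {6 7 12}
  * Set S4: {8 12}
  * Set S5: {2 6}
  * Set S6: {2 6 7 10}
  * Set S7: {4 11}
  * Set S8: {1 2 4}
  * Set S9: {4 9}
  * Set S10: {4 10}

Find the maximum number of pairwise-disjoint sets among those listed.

S1, S2, S4, S5, S7 are pairwise disjoint (S1={5,13}; S2={3,9,10}; S4={8,12}; S5={2,6}; S7={4,11}).
Every remaining set overlaps one of these, and no 6 of the listed sets are pairwise disjoint, so 5 is the maximum.

5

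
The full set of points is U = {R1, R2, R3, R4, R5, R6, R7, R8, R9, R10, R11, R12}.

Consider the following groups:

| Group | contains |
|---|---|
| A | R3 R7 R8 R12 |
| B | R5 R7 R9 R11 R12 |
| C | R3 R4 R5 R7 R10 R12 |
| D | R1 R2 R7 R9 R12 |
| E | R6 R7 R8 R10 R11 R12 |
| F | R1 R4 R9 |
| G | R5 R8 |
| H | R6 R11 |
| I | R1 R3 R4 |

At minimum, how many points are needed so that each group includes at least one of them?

T = {R4, R6, R7, R8} meets every group (each contains at least one member of T), and |T| = 4.
No choice of 3 points meets every group, so 4 is the minimum.

4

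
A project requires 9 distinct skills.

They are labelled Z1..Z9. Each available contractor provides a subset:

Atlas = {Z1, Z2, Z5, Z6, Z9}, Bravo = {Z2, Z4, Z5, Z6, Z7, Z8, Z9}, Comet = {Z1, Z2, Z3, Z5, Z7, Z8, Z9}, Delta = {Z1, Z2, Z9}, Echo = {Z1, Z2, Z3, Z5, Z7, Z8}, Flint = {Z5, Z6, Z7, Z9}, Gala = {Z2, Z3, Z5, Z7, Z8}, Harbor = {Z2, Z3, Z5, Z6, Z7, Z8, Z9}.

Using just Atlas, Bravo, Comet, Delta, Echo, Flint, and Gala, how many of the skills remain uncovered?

0

Union of Atlas, Bravo, Comet, Delta, Echo, Flint, Gala = {Z1, Z2, Z3, Z4, Z5, Z6, Z7, Z8, Z9} — that's every skill, so 0 are uncovered.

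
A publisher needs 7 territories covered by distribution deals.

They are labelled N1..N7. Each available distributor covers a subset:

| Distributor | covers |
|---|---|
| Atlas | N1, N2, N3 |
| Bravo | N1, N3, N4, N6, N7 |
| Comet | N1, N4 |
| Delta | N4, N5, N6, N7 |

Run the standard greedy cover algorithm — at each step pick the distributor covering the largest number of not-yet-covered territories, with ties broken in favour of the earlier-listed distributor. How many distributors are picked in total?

3

Greedy: pick Bravo (covers 5 new) → pick Atlas (covers 1 new) → pick Delta (covers 1 new). Total picks: 3.
(The true minimum cover uses only 2 distributors, so greedy is not optimal here.)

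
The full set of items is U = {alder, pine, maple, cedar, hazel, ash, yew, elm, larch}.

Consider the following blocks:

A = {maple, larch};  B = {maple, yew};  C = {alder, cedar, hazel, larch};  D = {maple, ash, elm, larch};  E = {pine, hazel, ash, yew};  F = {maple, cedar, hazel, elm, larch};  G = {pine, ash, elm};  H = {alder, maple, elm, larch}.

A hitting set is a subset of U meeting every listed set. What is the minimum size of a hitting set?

Take T = {pine, yew, larch}. Each listed block contains at least one of these, so T is a hitting set of size 3.
The blocks B, C, G are pairwise disjoint, so any hitting set needs a separate item for each — at least 3. Hence 3 is optimal.

3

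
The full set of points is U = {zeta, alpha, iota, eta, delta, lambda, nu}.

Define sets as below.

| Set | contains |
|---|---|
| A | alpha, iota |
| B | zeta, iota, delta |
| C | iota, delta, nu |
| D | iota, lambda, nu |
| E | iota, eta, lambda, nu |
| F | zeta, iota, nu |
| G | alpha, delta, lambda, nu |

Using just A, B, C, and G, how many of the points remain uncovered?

Union of A, B, C, G = {zeta, alpha, iota, delta, lambda, nu}.
Not covered: eta — 1 point.

1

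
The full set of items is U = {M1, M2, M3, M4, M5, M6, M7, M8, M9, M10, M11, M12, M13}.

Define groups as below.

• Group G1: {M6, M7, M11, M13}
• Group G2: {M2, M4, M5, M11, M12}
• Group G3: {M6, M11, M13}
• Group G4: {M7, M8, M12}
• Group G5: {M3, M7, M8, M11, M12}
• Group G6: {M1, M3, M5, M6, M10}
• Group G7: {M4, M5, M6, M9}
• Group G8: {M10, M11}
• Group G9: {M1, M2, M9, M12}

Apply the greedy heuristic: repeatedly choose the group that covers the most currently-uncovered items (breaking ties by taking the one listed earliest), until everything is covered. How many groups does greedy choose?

Greedy: pick G2 (covers 5 new) → pick G6 (covers 4 new) → pick G1 (covers 2 new) → pick G4 (covers 1 new) → pick G7 (covers 1 new). Total picks: 5.

5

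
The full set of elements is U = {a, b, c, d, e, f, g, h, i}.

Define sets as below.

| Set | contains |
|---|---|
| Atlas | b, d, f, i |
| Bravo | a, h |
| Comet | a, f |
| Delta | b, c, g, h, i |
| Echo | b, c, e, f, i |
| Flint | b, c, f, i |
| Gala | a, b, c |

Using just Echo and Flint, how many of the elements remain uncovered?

Union of Echo, Flint = {b, c, e, f, i}.
Not covered: a, d, g, h — 4 elements.

4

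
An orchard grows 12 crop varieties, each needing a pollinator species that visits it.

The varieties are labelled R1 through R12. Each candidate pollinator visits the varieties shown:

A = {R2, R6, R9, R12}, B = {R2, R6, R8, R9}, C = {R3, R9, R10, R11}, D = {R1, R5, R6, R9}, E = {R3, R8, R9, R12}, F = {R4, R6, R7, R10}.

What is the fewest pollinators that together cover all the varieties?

5

B and C and D and E and F together: B ∪ C ∪ D ∪ E ∪ F = {R1, R2, R3, R4, R5, R6, R7, R8, R9, R10, R11, R12} — every variety is covered.
No 4 of the 6 pollinators cover everything (all 15 combinations miss at least one variety), so 5 is optimal.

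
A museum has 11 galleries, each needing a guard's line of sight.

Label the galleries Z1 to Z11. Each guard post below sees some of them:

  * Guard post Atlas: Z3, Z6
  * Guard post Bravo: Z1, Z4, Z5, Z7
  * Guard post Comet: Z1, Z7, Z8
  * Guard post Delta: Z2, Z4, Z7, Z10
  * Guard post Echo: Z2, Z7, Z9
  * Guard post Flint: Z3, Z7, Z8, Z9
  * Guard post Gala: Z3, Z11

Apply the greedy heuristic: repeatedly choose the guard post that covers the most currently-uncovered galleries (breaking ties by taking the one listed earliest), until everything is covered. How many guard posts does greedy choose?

5

Greedy: pick Bravo (covers 4 new) → pick Flint (covers 3 new) → pick Delta (covers 2 new) → pick Atlas (covers 1 new) → pick Gala (covers 1 new). Total picks: 5.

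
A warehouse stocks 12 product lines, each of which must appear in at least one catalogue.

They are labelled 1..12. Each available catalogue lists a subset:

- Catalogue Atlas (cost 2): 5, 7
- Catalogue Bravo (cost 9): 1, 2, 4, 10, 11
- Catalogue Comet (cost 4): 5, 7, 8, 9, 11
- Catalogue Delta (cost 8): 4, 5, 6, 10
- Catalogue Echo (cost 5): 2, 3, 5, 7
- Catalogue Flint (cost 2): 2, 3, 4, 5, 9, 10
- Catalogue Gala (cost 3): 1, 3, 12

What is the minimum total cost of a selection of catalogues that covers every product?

Comet, Delta, Flint, Gala together cover every product (Comet ∪ Delta ∪ Flint ∪ Gala = {1, 2, 3, 4, 5, 6, 7, 8, 9, 10, 11, 12}); total cost 4 + 8 + 2 + 3 = 17.
No covering selection has total cost below 17.

17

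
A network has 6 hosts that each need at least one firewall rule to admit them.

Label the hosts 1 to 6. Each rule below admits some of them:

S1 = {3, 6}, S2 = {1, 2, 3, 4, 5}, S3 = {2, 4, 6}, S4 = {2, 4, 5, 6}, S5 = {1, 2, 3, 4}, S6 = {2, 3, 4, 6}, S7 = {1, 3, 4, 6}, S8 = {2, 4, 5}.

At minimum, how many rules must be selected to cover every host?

Take {S4, S7}. Their union is {1, 2, 3, 4, 5, 6}, which is all 6 hosts.
No single rule has all 6 hosts (the largest, S2, has 5), so 2 is optimal.

2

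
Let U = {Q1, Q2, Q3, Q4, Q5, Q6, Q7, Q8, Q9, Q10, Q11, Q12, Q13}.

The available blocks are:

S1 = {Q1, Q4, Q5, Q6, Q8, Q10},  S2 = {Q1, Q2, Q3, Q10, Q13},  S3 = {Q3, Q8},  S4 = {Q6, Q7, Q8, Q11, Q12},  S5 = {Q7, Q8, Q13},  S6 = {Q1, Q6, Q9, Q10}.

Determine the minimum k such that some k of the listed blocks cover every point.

Take {S1, S2, S4, S6}. Their union is {Q1, Q2, Q3, Q4, Q5, Q6, Q7, Q8, Q9, Q10, Q11, Q12, Q13}, which is all 13 points.
Only S1 contains Q4, so S1 is forced; the remaining 7 points need at least 3 more blocks (each remaining block adds at most 3) — so at least 4 blocks are needed, and 4 is optimal.

4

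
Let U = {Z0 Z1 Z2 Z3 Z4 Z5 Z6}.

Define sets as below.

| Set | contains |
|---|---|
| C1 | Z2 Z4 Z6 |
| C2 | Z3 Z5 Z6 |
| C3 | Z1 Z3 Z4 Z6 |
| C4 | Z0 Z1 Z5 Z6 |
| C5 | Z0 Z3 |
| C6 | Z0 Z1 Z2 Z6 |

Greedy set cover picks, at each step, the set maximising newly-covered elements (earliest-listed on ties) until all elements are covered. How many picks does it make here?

3

Greedy: pick C3 (covers 4 new) → pick C4 (covers 2 new) → pick C1 (covers 1 new). Total picks: 3.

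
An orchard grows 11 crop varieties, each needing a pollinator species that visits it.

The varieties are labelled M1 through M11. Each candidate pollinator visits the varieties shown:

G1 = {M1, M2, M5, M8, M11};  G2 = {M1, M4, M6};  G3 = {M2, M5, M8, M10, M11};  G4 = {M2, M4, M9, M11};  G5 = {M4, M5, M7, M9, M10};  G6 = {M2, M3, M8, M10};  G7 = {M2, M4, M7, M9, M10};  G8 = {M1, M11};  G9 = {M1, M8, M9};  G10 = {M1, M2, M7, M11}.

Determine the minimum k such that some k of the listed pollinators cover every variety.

G2 and G5 and G6 and G10 together: G2 ∪ G5 ∪ G6 ∪ G10 = {M1, M2, M3, M4, M5, M6, M7, M8, M9, M10, M11} — every variety is covered.
No 3 of the 10 pollinators cover everything (all 120 combinations miss at least one variety), so 4 is optimal.

4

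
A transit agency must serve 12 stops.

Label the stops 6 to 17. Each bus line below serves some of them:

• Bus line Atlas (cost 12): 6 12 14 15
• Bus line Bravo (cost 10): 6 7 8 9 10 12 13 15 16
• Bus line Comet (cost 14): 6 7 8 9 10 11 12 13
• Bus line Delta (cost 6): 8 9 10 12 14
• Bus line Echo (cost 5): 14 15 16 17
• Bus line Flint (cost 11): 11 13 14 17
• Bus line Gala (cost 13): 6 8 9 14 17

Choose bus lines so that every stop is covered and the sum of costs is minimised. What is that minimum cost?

19

Comet, Echo together cover every stop (Comet ∪ Echo = {6, 7, 8, 9, 10, 11, 12, 13, 14, 15, 16, 17}); total cost 14 + 5 = 19.
The greedy pick Bravo, Echo, Flint costs 26; no covering selection beats 19.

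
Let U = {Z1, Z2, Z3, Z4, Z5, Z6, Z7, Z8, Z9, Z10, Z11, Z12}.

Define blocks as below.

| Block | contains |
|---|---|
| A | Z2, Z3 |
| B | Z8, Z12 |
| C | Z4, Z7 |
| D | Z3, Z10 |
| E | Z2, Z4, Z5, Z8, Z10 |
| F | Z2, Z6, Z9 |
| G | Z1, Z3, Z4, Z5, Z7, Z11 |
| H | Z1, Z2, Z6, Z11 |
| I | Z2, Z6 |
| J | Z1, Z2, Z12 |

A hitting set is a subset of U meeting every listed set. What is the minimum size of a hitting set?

The 4 elements {Z2, Z3, Z7, Z8} hit every block.
The blocks B, C, D, F are pairwise disjoint, so any hitting set needs a separate element for each — at least 4. Hence 4 is optimal.

4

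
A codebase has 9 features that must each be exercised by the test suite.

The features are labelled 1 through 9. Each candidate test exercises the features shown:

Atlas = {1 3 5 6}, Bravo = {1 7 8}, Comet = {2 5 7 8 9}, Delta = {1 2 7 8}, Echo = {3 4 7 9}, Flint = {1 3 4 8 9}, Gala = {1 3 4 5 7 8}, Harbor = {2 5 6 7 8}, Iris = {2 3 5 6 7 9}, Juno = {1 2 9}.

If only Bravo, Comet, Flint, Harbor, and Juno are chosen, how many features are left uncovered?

Union of Bravo, Comet, Flint, Harbor, Juno = {1, 2, 3, 4, 5, 6, 7, 8, 9} — that's every feature, so 0 are uncovered.

0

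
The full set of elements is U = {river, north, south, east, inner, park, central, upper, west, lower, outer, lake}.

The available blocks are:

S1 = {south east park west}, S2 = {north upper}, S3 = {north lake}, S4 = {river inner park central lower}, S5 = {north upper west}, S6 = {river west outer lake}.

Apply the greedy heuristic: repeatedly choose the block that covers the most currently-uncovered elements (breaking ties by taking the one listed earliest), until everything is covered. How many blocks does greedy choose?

4

Greedy: pick S4 (covers 5 new) → pick S1 (covers 3 new) → pick S2 (covers 2 new) → pick S6 (covers 2 new). Total picks: 4.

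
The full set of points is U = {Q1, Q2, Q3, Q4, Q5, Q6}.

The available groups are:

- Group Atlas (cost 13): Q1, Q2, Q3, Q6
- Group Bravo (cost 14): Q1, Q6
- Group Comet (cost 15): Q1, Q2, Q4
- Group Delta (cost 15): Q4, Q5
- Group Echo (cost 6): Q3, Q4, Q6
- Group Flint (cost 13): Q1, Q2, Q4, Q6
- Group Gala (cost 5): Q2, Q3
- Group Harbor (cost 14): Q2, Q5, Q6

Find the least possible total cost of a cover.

28

Atlas, Delta together cover every point (Atlas ∪ Delta = {Q1, Q2, Q3, Q4, Q5, Q6}); total cost 13 + 15 = 28.
The greedy pick Echo, Gala, Atlas, Harbor costs 38; no covering selection beats 28.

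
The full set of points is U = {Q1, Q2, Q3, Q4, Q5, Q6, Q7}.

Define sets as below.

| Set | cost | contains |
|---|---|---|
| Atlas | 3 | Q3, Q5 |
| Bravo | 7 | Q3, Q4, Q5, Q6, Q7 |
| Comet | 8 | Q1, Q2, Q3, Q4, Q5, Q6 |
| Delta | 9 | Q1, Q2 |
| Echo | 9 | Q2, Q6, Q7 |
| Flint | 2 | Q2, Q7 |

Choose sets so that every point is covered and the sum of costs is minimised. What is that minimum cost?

10

Comet, Flint together cover every point (Comet ∪ Flint = {Q1, Q2, Q3, Q4, Q5, Q6, Q7}); total cost 8 + 2 = 10.
The greedy pick Flint, Atlas, Comet costs 13; no covering selection beats 10.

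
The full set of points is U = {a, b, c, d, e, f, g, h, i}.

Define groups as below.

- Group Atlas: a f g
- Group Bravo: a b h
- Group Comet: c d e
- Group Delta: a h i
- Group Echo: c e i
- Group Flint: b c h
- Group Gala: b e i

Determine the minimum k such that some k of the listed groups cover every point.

Atlas, Bravo, Comet, and Gala cover everything between them: the union {a, b, c, d, e, f, g, h, i} is all of U.
No 3 of the 7 groups cover everything (all 35 combinations miss at least one point), so 4 is optimal.

4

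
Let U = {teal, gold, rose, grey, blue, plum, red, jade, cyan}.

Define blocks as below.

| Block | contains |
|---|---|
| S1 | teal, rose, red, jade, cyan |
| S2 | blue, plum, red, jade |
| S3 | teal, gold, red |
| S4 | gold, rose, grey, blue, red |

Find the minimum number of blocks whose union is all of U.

3

Take {S1, S2, S4}. Their union is {teal, gold, rose, grey, blue, plum, red, jade, cyan}, which is all 9 points.
Only S4 contains grey, so S4 is forced; the remaining 4 points need at least 2 more blocks (each remaining block adds at most 3) — so at least 3 blocks are needed, and 3 is optimal.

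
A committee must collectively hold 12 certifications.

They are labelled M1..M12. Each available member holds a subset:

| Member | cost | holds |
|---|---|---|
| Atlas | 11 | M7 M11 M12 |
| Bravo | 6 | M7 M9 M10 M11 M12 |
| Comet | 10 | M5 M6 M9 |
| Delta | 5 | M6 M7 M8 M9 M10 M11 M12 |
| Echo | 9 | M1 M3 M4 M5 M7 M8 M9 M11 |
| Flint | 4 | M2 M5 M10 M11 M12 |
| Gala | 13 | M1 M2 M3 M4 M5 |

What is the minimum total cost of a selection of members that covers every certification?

18

Delta, Echo, Flint together cover every certification (Delta ∪ Echo ∪ Flint = {M1, M2, M3, M4, M5, M6, M7, M8, M9, M10, M11, M12}); total cost 5 + 9 + 4 = 18.
No covering selection has total cost below 18.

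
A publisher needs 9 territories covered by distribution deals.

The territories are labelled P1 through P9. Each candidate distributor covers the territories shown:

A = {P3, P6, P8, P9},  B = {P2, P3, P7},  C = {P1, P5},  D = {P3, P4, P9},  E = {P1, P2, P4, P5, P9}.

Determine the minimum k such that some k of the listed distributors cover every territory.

Take {A, B, E}. Their union is {P1, P2, P3, P4, P5, P6, P7, P8, P9}, which is all 9 territories.
Only A contains P6, so A is forced; the remaining 5 territories need at least 2 more distributors (each remaining distributor adds at most 4) — so at least 3 distributors are needed, and 3 is optimal.

3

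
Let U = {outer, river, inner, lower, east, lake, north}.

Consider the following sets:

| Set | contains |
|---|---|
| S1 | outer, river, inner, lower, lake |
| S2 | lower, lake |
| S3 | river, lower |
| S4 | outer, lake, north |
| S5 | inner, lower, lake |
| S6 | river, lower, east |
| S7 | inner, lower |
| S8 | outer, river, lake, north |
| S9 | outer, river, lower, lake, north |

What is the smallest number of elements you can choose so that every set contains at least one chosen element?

Take H = {outer, lower}. Each listed set contains at least one of these, so H is a hitting set of size 2.
The sets S4, S6 are pairwise disjoint, so any hitting set needs a separate element for each — at least 2. Hence 2 is optimal.

2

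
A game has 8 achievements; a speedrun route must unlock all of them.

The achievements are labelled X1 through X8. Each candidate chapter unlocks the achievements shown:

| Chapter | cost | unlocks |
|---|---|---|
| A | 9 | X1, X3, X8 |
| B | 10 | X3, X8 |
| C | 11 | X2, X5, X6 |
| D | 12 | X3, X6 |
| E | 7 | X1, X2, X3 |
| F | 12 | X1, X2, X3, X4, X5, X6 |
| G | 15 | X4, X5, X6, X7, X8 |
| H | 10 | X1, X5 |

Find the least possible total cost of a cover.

22

E, G together cover every achievement (E ∪ G = {X1, X2, X3, X4, X5, X6, X7, X8}); total cost 7 + 15 = 22.
The greedy pick F, G costs 27; no covering selection beats 22.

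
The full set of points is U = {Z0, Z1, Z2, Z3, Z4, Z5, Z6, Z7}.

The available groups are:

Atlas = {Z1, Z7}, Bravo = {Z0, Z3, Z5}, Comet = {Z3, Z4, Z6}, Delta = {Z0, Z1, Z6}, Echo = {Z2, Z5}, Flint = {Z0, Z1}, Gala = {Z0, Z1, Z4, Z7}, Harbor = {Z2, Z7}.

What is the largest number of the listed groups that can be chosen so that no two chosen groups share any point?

3

Comet, Flint, Harbor are pairwise disjoint (Comet={Z3,Z4,Z6}; Flint={Z0,Z1}; Harbor={Z2,Z7}).
Every remaining group overlaps one of these, and no 4 of the listed groups are pairwise disjoint, so 3 is the maximum.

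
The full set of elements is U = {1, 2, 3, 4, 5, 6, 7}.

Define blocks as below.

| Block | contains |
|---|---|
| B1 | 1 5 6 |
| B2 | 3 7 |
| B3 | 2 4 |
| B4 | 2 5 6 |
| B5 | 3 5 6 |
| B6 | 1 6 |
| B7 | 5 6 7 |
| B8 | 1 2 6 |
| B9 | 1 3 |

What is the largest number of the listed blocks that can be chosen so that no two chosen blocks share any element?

3

B2, B3, B6 are pairwise disjoint (B2={3,7}; B3={2,4}; B6={1,6}).
Every remaining block overlaps one of these, and no 4 of the listed blocks are pairwise disjoint, so 3 is the maximum.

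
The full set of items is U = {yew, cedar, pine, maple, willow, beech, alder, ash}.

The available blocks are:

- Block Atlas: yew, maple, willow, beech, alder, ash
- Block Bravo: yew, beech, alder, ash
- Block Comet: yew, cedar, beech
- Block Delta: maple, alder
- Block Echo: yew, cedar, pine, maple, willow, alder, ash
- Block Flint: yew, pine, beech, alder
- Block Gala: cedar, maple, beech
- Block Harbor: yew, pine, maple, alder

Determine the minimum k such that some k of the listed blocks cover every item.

Atlas and Echo together: Atlas ∪ Echo = {yew, cedar, pine, maple, willow, beech, alder, ash} — every item is covered.
No single block has all 8 items (the largest, Echo, has 7), so 2 is optimal.

2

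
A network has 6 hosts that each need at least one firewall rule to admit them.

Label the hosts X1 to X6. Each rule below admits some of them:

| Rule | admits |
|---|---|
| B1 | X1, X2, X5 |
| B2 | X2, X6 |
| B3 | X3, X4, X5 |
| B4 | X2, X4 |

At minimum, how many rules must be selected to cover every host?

Take {B1, B2, B3}. Their union is {X1, X2, X3, X4, X5, X6}, which is all 6 hosts.
Only B1 contains X1, so B1 is forced; the remaining 3 hosts need at least 2 more rules (each remaining rule adds at most 2) — so at least 3 rules are needed, and 3 is optimal.

3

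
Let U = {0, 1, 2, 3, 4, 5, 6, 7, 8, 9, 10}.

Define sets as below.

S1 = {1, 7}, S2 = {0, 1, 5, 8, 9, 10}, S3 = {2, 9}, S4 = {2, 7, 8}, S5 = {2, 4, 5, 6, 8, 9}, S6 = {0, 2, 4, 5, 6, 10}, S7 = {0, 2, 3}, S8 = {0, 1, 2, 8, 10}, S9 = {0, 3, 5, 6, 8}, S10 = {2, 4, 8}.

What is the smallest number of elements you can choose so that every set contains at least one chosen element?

Take H = {1, 2, 6}. Each listed set contains at least one of these, so H is a hitting set of size 3.
The sets S1, S3, S9 are pairwise disjoint, so any hitting set needs a separate element for each — at least 3. Hence 3 is optimal.

3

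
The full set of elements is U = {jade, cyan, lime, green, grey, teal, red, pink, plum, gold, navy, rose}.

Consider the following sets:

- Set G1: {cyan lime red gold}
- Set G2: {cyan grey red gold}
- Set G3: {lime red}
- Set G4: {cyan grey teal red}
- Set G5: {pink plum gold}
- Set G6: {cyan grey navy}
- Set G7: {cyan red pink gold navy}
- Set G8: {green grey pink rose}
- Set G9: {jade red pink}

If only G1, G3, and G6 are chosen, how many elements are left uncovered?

Union of G1, G3, G6 = {cyan, lime, grey, red, gold, navy}.
Not covered: jade, green, teal, pink, plum, rose — 6 elements.

6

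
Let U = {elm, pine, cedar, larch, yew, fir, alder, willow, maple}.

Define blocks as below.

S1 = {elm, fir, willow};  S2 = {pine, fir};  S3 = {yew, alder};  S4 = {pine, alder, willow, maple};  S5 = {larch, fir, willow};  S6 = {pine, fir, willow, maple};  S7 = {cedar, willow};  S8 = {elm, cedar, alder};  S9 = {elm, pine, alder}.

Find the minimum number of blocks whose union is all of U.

S3, S4, S5, and S8 cover everything between them: the union {elm, pine, cedar, larch, yew, fir, alder, willow, maple} is all of U.
No 3 of the 9 blocks cover everything (all 84 combinations miss at least one item), so 4 is optimal.

4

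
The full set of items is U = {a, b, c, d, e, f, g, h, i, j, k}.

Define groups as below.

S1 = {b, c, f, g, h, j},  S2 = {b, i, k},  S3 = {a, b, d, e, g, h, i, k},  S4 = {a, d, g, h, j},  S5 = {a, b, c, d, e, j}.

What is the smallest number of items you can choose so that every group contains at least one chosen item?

2

Take T = {b, g}. Each listed group contains at least one of these, so T is a hitting set of size 2.
The groups S2, S4 are pairwise disjoint, so any hitting set needs a separate item for each — at least 2. Hence 2 is optimal.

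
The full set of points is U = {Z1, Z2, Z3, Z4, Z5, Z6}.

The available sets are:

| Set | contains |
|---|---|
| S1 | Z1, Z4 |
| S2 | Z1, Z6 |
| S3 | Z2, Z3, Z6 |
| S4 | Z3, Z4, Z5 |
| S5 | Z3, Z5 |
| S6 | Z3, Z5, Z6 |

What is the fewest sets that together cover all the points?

3

Take {S1, S3, S6}. Their union is {Z1, Z2, Z3, Z4, Z5, Z6}, which is all 6 points.
Only S3 contains Z2, so S3 is forced; the remaining 3 points need at least 2 more sets (each remaining set adds at most 2) — so at least 3 sets are needed, and 3 is optimal.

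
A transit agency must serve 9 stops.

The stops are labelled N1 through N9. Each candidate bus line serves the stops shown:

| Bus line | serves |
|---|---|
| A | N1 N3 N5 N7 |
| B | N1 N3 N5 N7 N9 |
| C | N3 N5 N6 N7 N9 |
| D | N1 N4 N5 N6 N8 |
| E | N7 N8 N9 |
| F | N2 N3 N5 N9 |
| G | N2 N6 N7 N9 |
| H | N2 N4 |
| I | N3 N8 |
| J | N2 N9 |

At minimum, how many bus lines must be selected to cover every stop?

Take {D, G, I}. Their union is {N1, N2, N3, N4, N5, N6, N7, N8, N9}, which is all 9 stops.
No 2 of the 10 bus lines cover everything (all 45 combinations miss at least one stop), so 3 is optimal.

3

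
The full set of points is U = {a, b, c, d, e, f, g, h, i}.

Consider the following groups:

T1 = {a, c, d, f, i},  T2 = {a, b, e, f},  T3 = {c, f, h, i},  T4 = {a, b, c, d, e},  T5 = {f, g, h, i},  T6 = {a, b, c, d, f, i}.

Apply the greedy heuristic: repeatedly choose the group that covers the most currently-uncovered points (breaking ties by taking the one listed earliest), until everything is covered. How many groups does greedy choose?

Greedy: pick T6 (covers 6 new) → pick T5 (covers 2 new) → pick T2 (covers 1 new). Total picks: 3.
(The true minimum cover uses only 2 groups, so greedy is not optimal here.)

3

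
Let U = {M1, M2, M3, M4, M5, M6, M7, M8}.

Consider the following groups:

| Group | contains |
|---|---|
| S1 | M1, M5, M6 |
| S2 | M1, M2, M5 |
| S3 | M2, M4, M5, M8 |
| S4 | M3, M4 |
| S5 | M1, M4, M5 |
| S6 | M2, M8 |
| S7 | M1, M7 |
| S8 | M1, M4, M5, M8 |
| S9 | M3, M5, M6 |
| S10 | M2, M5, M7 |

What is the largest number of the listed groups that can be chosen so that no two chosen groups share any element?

S4, S6, S7 are pairwise disjoint (S4={M3,M4}; S6={M2,M8}; S7={M1,M7}).
Every remaining group overlaps one of these, and no 4 of the listed groups are pairwise disjoint, so 3 is the maximum.

3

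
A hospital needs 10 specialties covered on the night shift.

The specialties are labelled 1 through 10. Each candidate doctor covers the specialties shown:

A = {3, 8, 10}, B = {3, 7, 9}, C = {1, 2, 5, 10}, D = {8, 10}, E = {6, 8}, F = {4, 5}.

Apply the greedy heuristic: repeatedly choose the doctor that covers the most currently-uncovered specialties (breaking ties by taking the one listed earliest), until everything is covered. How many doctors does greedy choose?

Greedy: pick C (covers 4 new) → pick B (covers 3 new) → pick E (covers 2 new) → pick F (covers 1 new). Total picks: 4.

4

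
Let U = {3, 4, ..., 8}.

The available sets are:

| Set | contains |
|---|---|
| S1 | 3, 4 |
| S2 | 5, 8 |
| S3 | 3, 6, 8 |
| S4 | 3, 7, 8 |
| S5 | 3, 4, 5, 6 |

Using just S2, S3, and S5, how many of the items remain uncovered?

Union of S2, S3, S5 = {3, 4, 5, 6, 8}.
Not covered: 7 — 1 item.

1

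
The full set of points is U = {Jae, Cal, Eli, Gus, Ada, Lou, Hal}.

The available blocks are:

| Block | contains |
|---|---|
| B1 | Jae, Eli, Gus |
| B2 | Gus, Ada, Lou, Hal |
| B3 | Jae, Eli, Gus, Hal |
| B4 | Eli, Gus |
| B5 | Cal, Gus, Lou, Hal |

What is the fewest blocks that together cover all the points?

B2, B3, and B5 cover everything between them: the union {Jae, Cal, Eli, Gus, Ada, Lou, Hal} is all of U.
Only B5 contains Cal, so B5 is forced; the remaining 3 points need at least 2 more blocks (each remaining block adds at most 2) — so at least 3 blocks are needed, and 3 is optimal.

3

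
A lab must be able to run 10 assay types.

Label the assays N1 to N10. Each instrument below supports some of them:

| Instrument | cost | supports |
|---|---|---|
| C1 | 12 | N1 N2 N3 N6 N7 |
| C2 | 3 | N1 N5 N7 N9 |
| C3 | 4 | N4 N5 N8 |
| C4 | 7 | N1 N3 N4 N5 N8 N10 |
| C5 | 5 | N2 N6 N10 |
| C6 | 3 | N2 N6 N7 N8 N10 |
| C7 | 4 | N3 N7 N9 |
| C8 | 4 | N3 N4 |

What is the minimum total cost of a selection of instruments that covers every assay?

10

C2, C6, C8 together cover every assay (C2 ∪ C6 ∪ C8 = {N1, N2, N3, N4, N5, N6, N7, N8, N9, N10}); total cost 3 + 3 + 4 = 10.
No covering selection has total cost below 10.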